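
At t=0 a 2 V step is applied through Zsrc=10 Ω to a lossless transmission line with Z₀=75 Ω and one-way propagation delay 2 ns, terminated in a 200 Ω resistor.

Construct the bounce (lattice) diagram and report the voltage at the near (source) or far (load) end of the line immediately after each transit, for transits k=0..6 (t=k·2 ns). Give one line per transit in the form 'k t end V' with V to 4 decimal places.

0 0 source 1.7647
1 2 load 2.5668
2 4 source 1.9534
3 6 load 1.6746
4 8 source 1.8878
5 10 load 1.9848
6 12 source 1.9106

Γ_L=0.454545, Γ_S=-0.764706; launch V₁=2·75/85=1.764706
k=0 src: V=1.7647
k=1 load: inc=1.764706, refl=1.764706·0.454545=0.8021; V=0.000000+1.764706+0.802139=2.5668
k=2 src: inc=0.802139, refl=0.802139·-0.764706=-0.6134; V=1.764706+0.802139+-0.613400=1.9534
k=3 load: inc=-0.613400, refl=-0.613400·0.454545=-0.2788; V=2.566845+-0.613400+-0.278818=1.6746
k=4 src: inc=-0.278818, refl=-0.278818·-0.764706=0.2132; V=1.953444+-0.278818+0.213214=1.8878
k=5 load: inc=0.213214, refl=0.213214·0.454545=0.0969; V=1.674626+0.213214+0.096915=1.9848
k=6 src: inc=0.096915, refl=0.096915·-0.764706=-0.0741; V=1.887840+0.096915+-0.074112=1.9106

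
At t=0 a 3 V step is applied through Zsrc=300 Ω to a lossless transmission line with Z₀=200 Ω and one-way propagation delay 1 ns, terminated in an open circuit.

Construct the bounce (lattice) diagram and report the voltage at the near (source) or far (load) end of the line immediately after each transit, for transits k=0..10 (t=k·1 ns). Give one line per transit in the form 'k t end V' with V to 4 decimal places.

0 0 source 1.2000
1 1 load 2.4000
2 2 source 2.6400
3 3 load 2.8800
4 4 source 2.9280
5 5 load 2.9760
6 6 source 2.9856
7 7 load 2.9952
8 8 source 2.9971
9 9 load 2.9990
10 10 source 2.9994

Γ_L=1.000000, Γ_S=0.200000; launch V₁=3·200/500=1.200000
k=0 src: V=1.2000
k=1 load: inc=1.200000, refl=1.200000·1.000000=1.2000; V=0.000000+1.200000+1.200000=2.4000
k=2 src: inc=1.200000, refl=1.200000·0.200000=0.2400; V=1.200000+1.200000+0.240000=2.6400
k=3 load: inc=0.240000, refl=0.240000·1.000000=0.2400; V=2.400000+0.240000+0.240000=2.8800
k=4 src: inc=0.240000, refl=0.240000·0.200000=0.0480; V=2.640000+0.240000+0.048000=2.9280
k=5 load: inc=0.048000, refl=0.048000·1.000000=0.0480; V=2.880000+0.048000+0.048000=2.9760
k=6 src: inc=0.048000, refl=0.048000·0.200000=0.0096; V=2.928000+0.048000+0.009600=2.9856
k=7 load: inc=0.009600, refl=0.009600·1.000000=0.0096; V=2.976000+0.009600+0.009600=2.9952
k=8 src: inc=0.009600, refl=0.009600·0.200000=0.0019; V=2.985600+0.009600+0.001920=2.9971
k=9 load: inc=0.001920, refl=0.001920·1.000000=0.0019; V=2.995200+0.001920+0.001920=2.9990
k=10 src: inc=0.001920, refl=0.001920·0.200000=0.0004; V=2.997120+0.001920+0.000384=2.9994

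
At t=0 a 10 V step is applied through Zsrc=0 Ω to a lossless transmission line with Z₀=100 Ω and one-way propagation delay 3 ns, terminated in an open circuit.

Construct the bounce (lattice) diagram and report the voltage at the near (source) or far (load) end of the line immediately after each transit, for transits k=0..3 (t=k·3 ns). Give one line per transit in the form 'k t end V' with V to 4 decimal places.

0 0 source 10.0000
1 3 load 20.0000
2 6 source 10.0000
3 9 load 0.0000

Γ_L=1.000000, Γ_S=-1.000000; launch V₁=10·100/100=10.000000
k=0 src: V=10.0000
k=1 load: inc=10.000000, refl=10.000000·1.000000=10.0000; V=0.000000+10.000000+10.000000=20.0000
k=2 src: inc=10.000000, refl=10.000000·-1.000000=-10.0000; V=10.000000+10.000000+-10.000000=10.0000
k=3 load: inc=-10.000000, refl=-10.000000·1.000000=-10.0000; V=20.000000+-10.000000+-10.000000=0.0000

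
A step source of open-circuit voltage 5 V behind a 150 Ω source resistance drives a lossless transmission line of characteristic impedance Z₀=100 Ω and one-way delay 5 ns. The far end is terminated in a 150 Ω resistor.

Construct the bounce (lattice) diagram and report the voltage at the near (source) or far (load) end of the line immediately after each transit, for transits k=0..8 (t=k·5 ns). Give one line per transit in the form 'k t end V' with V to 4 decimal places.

0 0 source 2.0000
1 5 load 2.4000
2 10 source 2.4800
3 15 load 2.4960
4 20 source 2.4992
5 25 load 2.4998
6 30 source 2.5000
7 35 load 2.5000
8 40 source 2.5000

Γ_L=0.200000, Γ_S=0.200000; launch V₁=5·100/250=2.000000
k=0 src: V=2.0000
k=1 load: inc=2.000000, refl=2.000000·0.200000=0.4000; V=0.000000+2.000000+0.400000=2.4000
k=2 src: inc=0.400000, refl=0.400000·0.200000=0.0800; V=2.000000+0.400000+0.080000=2.4800
k=3 load: inc=0.080000, refl=0.080000·0.200000=0.0160; V=2.400000+0.080000+0.016000=2.4960
k=4 src: inc=0.016000, refl=0.016000·0.200000=0.0032; V=2.480000+0.016000+0.003200=2.4992
k=5 load: inc=0.003200, refl=0.003200·0.200000=0.0006; V=2.496000+0.003200+0.000640=2.4998
k=6 src: inc=0.000640, refl=0.000640·0.200000=0.0001; V=2.499200+0.000640+0.000128=2.5000
k=7 load: inc=0.000128, refl=0.000128·0.200000=0.0000; V=2.499840+0.000128+0.000026=2.5000
k=8 src: inc=0.000026, refl=0.000026·0.200000=0.0000; V=2.499968+0.000026+0.000005=2.5000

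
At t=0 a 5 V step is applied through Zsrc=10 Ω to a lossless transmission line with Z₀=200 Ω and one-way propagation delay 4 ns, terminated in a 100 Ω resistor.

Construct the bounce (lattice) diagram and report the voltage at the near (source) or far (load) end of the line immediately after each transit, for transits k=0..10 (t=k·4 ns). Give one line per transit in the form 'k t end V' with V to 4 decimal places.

Γ_L=-0.333333, Γ_S=-0.904762; launch V₁=5·200/210=4.761905
k=0 src: V=4.7619
k=1 load: inc=4.761905, refl=4.761905·-0.333333=-1.5873; V=0.000000+4.761905+-1.587302=3.1746
k=2 src: inc=-1.587302, refl=-1.587302·-0.904762=1.4361; V=4.761905+-1.587302+1.436130=4.6107
k=3 load: inc=1.436130, refl=1.436130·-0.333333=-0.4787; V=3.174603+1.436130+-0.478710=4.1320
k=4 src: inc=-0.478710, refl=-0.478710·-0.904762=0.4331; V=4.610733+-0.478710+0.433119=4.5651
k=5 load: inc=0.433119, refl=0.433119·-0.333333=-0.1444; V=4.132023+0.433119+-0.144373=4.4208
k=6 src: inc=-0.144373, refl=-0.144373·-0.904762=0.1306; V=4.565142+-0.144373+0.130623=4.5514
k=7 load: inc=0.130623, refl=0.130623·-0.333333=-0.0435; V=4.420769+0.130623+-0.043541=4.5079
k=8 src: inc=-0.043541, refl=-0.043541·-0.904762=0.0394; V=4.551392+-0.043541+0.039394=4.5472
k=9 load: inc=0.039394, refl=0.039394·-0.333333=-0.0131; V=4.507851+0.039394+-0.013131=4.5341
k=10 src: inc=-0.013131, refl=-0.013131·-0.904762=0.0119; V=4.547245+-0.013131+0.011881=4.5460

0 0 source 4.7619
1 4 load 3.1746
2 8 source 4.6107
3 12 load 4.1320
4 16 source 4.5651
5 20 load 4.4208
6 24 source 4.5514
7 28 load 4.5079
8 32 source 4.5472
9 36 load 4.5341
10 40 source 4.5460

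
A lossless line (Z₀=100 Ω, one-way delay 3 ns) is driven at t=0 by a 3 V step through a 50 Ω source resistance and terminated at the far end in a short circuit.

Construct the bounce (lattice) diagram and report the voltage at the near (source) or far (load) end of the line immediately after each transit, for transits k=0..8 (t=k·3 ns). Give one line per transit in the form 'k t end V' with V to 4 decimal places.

Γ_L=-1.000000, Γ_S=-0.333333; launch V₁=3·100/150=2.000000
k=0 src: V=2.0000
k=1 load: inc=2.000000, refl=2.000000·-1.000000=-2.0000; V=0.000000+2.000000+-2.000000=0.0000
k=2 src: inc=-2.000000, refl=-2.000000·-0.333333=0.6667; V=2.000000+-2.000000+0.666667=0.6667
k=3 load: inc=0.666667, refl=0.666667·-1.000000=-0.6667; V=0.000000+0.666667+-0.666667=0.0000
k=4 src: inc=-0.666667, refl=-0.666667·-0.333333=0.2222; V=0.666667+-0.666667+0.222222=0.2222
k=5 load: inc=0.222222, refl=0.222222·-1.000000=-0.2222; V=0.000000+0.222222+-0.222222=0.0000
k=6 src: inc=-0.222222, refl=-0.222222·-0.333333=0.0741; V=0.222222+-0.222222+0.074074=0.0741
k=7 load: inc=0.074074, refl=0.074074·-1.000000=-0.0741; V=0.000000+0.074074+-0.074074=0.0000
k=8 src: inc=-0.074074, refl=-0.074074·-0.333333=0.0247; V=0.074074+-0.074074+0.024691=0.0247

0 0 source 2.0000
1 3 load 0.0000
2 6 source 0.6667
3 9 load 0.0000
4 12 source 0.2222
5 15 load 0.0000
6 18 source 0.0741
7 21 load 0.0000
8 24 source 0.0247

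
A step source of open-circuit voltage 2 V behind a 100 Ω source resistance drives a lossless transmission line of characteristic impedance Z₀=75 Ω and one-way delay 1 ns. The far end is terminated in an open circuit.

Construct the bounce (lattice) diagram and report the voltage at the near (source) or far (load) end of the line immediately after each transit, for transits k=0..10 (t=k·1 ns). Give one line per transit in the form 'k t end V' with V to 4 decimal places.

Γ_L=1.000000, Γ_S=0.142857; launch V₁=2·75/175=0.857143
k=0 src: V=0.8571
k=1 load: inc=0.857143, refl=0.857143·1.000000=0.8571; V=0.000000+0.857143+0.857143=1.7143
k=2 src: inc=0.857143, refl=0.857143·0.142857=0.1224; V=0.857143+0.857143+0.122449=1.8367
k=3 load: inc=0.122449, refl=0.122449·1.000000=0.1224; V=1.714286+0.122449+0.122449=1.9592
k=4 src: inc=0.122449, refl=0.122449·0.142857=0.0175; V=1.836735+0.122449+0.017493=1.9767
k=5 load: inc=0.017493, refl=0.017493·1.000000=0.0175; V=1.959184+0.017493+0.017493=1.9942
k=6 src: inc=0.017493, refl=0.017493·0.142857=0.0025; V=1.976676+0.017493+0.002499=1.9967
k=7 load: inc=0.002499, refl=0.002499·1.000000=0.0025; V=1.994169+0.002499+0.002499=1.9992
k=8 src: inc=0.002499, refl=0.002499·0.142857=0.0004; V=1.996668+0.002499+0.000357=1.9995
k=9 load: inc=0.000357, refl=0.000357·1.000000=0.0004; V=1.999167+0.000357+0.000357=1.9999
k=10 src: inc=0.000357, refl=0.000357·0.142857=0.0001; V=1.999524+0.000357+0.000051=1.9999

0 0 source 0.8571
1 1 load 1.7143
2 2 source 1.8367
3 3 load 1.9592
4 4 source 1.9767
5 5 load 1.9942
6 6 source 1.9967
7 7 load 1.9992
8 8 source 1.9995
9 9 load 1.9999
10 10 source 1.9999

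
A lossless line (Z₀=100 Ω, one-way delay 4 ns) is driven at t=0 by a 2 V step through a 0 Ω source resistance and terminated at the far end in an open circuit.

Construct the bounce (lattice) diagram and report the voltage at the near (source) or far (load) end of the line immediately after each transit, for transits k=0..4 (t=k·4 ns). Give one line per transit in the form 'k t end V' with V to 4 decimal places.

Γ_L=1.000000, Γ_S=-1.000000; launch V₁=2·100/100=2.000000
k=0 src: V=2.0000
k=1 load: inc=2.000000, refl=2.000000·1.000000=2.0000; V=0.000000+2.000000+2.000000=4.0000
k=2 src: inc=2.000000, refl=2.000000·-1.000000=-2.0000; V=2.000000+2.000000+-2.000000=2.0000
k=3 load: inc=-2.000000, refl=-2.000000·1.000000=-2.0000; V=4.000000+-2.000000+-2.000000=0.0000
k=4 src: inc=-2.000000, refl=-2.000000·-1.000000=2.0000; V=2.000000+-2.000000+2.000000=2.0000

0 0 source 2.0000
1 4 load 4.0000
2 8 source 2.0000
3 12 load 0.0000
4 16 source 2.0000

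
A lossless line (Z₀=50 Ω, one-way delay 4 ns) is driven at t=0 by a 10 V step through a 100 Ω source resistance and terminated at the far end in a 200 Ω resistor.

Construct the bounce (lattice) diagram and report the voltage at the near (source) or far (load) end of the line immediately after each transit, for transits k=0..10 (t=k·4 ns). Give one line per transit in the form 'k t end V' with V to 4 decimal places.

0 0 source 3.3333
1 4 load 5.3333
2 8 source 6.0000
3 12 load 6.4000
4 16 source 6.5333
5 20 load 6.6133
6 24 source 6.6400
7 28 load 6.6560
8 32 source 6.6613
9 36 load 6.6645
10 40 source 6.6656

Γ_L=0.600000, Γ_S=0.333333; launch V₁=10·50/150=3.333333
k=0 src: V=3.3333
k=1 load: inc=3.333333, refl=3.333333·0.600000=2.0000; V=0.000000+3.333333+2.000000=5.3333
k=2 src: inc=2.000000, refl=2.000000·0.333333=0.6667; V=3.333333+2.000000+0.666667=6.0000
k=3 load: inc=0.666667, refl=0.666667·0.600000=0.4000; V=5.333333+0.666667+0.400000=6.4000
k=4 src: inc=0.400000, refl=0.400000·0.333333=0.1333; V=6.000000+0.400000+0.133333=6.5333
k=5 load: inc=0.133333, refl=0.133333·0.600000=0.0800; V=6.400000+0.133333+0.080000=6.6133
k=6 src: inc=0.080000, refl=0.080000·0.333333=0.0267; V=6.533333+0.080000+0.026667=6.6400
k=7 load: inc=0.026667, refl=0.026667·0.600000=0.0160; V=6.613333+0.026667+0.016000=6.6560
k=8 src: inc=0.016000, refl=0.016000·0.333333=0.0053; V=6.640000+0.016000+0.005333=6.6613
k=9 load: inc=0.005333, refl=0.005333·0.600000=0.0032; V=6.656000+0.005333+0.003200=6.6645
k=10 src: inc=0.003200, refl=0.003200·0.333333=0.0011; V=6.661333+0.003200+0.001067=6.6656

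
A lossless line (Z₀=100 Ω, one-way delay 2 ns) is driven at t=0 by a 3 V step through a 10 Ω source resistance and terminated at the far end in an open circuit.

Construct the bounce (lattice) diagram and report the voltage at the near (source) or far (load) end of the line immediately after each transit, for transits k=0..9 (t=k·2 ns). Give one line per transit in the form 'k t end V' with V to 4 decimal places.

Γ_L=1.000000, Γ_S=-0.818182; launch V₁=3·100/110=2.727273
k=0 src: V=2.7273
k=1 load: inc=2.727273, refl=2.727273·1.000000=2.7273; V=0.000000+2.727273+2.727273=5.4545
k=2 src: inc=2.727273, refl=2.727273·-0.818182=-2.2314; V=2.727273+2.727273+-2.231405=3.2231
k=3 load: inc=-2.231405, refl=-2.231405·1.000000=-2.2314; V=5.454545+-2.231405+-2.231405=0.9917
k=4 src: inc=-2.231405, refl=-2.231405·-0.818182=1.8257; V=3.223140+-2.231405+1.825695=2.8174
k=5 load: inc=1.825695, refl=1.825695·1.000000=1.8257; V=0.991736+1.825695+1.825695=4.6431
k=6 src: inc=1.825695, refl=1.825695·-0.818182=-1.4938; V=2.817431+1.825695+-1.493750=3.1494
k=7 load: inc=-1.493750, refl=-1.493750·1.000000=-1.4938; V=4.643125+-1.493750+-1.493750=1.6556
k=8 src: inc=-1.493750, refl=-1.493750·-0.818182=1.2222; V=3.149375+-1.493750+1.222159=2.8778
k=9 load: inc=1.222159, refl=1.222159·1.000000=1.2222; V=1.655625+1.222159+1.222159=4.0999

0 0 source 2.7273
1 2 load 5.4545
2 4 source 3.2231
3 6 load 0.9917
4 8 source 2.8174
5 10 load 4.6431
6 12 source 3.1494
7 14 load 1.6556
8 16 source 2.8778
9 18 load 4.0999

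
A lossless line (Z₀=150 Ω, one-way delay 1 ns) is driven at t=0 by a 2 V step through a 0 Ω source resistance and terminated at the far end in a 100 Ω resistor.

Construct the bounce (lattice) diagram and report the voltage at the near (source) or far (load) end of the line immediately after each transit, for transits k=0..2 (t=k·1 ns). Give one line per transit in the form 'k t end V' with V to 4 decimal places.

Γ_L=-0.200000, Γ_S=-1.000000; launch V₁=2·150/150=2.000000
k=0 src: V=2.0000
k=1 load: inc=2.000000, refl=2.000000·-0.200000=-0.4000; V=0.000000+2.000000+-0.400000=1.6000
k=2 src: inc=-0.400000, refl=-0.400000·-1.000000=0.4000; V=2.000000+-0.400000+0.400000=2.0000

0 0 source 2.0000
1 1 load 1.6000
2 2 source 2.0000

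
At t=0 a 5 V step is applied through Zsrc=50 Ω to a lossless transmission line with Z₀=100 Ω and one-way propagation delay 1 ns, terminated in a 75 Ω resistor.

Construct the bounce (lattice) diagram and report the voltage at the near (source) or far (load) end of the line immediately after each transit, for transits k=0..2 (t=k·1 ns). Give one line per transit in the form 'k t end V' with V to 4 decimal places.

Γ_L=-0.142857, Γ_S=-0.333333; launch V₁=5·100/150=3.333333
k=0 src: V=3.3333
k=1 load: inc=3.333333, refl=3.333333·-0.142857=-0.4762; V=0.000000+3.333333+-0.476190=2.8571
k=2 src: inc=-0.476190, refl=-0.476190·-0.333333=0.1587; V=3.333333+-0.476190+0.158730=3.0159

0 0 source 3.3333
1 1 load 2.8571
2 2 source 3.0159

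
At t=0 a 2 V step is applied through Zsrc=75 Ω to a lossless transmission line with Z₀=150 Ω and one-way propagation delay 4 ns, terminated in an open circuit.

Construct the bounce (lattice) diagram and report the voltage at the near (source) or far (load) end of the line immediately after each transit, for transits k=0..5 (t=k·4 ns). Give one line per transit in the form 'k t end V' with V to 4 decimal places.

Γ_L=1.000000, Γ_S=-0.333333; launch V₁=2·150/225=1.333333
k=0 src: V=1.3333
k=1 load: inc=1.333333, refl=1.333333·1.000000=1.3333; V=0.000000+1.333333+1.333333=2.6667
k=2 src: inc=1.333333, refl=1.333333·-0.333333=-0.4444; V=1.333333+1.333333+-0.444444=2.2222
k=3 load: inc=-0.444444, refl=-0.444444·1.000000=-0.4444; V=2.666667+-0.444444+-0.444444=1.7778
k=4 src: inc=-0.444444, refl=-0.444444·-0.333333=0.1481; V=2.222222+-0.444444+0.148148=1.9259
k=5 load: inc=0.148148, refl=0.148148·1.000000=0.1481; V=1.777778+0.148148+0.148148=2.0741

0 0 source 1.3333
1 4 load 2.6667
2 8 source 2.2222
3 12 load 1.7778
4 16 source 1.9259
5 20 load 2.0741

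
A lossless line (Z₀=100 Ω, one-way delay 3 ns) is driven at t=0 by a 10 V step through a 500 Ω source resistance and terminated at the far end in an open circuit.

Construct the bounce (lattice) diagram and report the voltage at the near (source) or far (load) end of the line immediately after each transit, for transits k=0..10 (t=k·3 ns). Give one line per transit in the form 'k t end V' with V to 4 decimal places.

0 0 source 1.6667
1 3 load 3.3333
2 6 source 4.4444
3 9 load 5.5556
4 12 source 6.2963
5 15 load 7.0370
6 18 source 7.5309
7 21 load 8.0247
8 24 source 8.3539
9 27 load 8.6831
10 30 source 8.9026

Γ_L=1.000000, Γ_S=0.666667; launch V₁=10·100/600=1.666667
k=0 src: V=1.6667
k=1 load: inc=1.666667, refl=1.666667·1.000000=1.6667; V=0.000000+1.666667+1.666667=3.3333
k=2 src: inc=1.666667, refl=1.666667·0.666667=1.1111; V=1.666667+1.666667+1.111111=4.4444
k=3 load: inc=1.111111, refl=1.111111·1.000000=1.1111; V=3.333333+1.111111+1.111111=5.5556
k=4 src: inc=1.111111, refl=1.111111·0.666667=0.7407; V=4.444444+1.111111+0.740741=6.2963
k=5 load: inc=0.740741, refl=0.740741·1.000000=0.7407; V=5.555556+0.740741+0.740741=7.0370
k=6 src: inc=0.740741, refl=0.740741·0.666667=0.4938; V=6.296296+0.740741+0.493827=7.5309
k=7 load: inc=0.493827, refl=0.493827·1.000000=0.4938; V=7.037037+0.493827+0.493827=8.0247
k=8 src: inc=0.493827, refl=0.493827·0.666667=0.3292; V=7.530864+0.493827+0.329218=8.3539
k=9 load: inc=0.329218, refl=0.329218·1.000000=0.3292; V=8.024691+0.329218+0.329218=8.6831
k=10 src: inc=0.329218, refl=0.329218·0.666667=0.2195; V=8.353909+0.329218+0.219479=8.9026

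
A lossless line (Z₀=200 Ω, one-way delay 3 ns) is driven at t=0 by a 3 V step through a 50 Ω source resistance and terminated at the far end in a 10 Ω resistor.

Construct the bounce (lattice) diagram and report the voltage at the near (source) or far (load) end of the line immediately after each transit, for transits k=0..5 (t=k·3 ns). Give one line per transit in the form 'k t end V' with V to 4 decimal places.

0 0 source 2.4000
1 3 load 0.2286
2 6 source 1.5314
3 9 load 0.3527
4 12 source 1.0599
5 15 load 0.4200

Γ_L=-0.904762, Γ_S=-0.600000; launch V₁=3·200/250=2.400000
k=0 src: V=2.4000
k=1 load: inc=2.400000, refl=2.400000·-0.904762=-2.1714; V=0.000000+2.400000+-2.171429=0.2286
k=2 src: inc=-2.171429, refl=-2.171429·-0.600000=1.3029; V=2.400000+-2.171429+1.302857=1.5314
k=3 load: inc=1.302857, refl=1.302857·-0.904762=-1.1788; V=0.228571+1.302857+-1.178776=0.3527
k=4 src: inc=-1.178776, refl=-1.178776·-0.600000=0.7073; V=1.531429+-1.178776+0.707265=1.0599
k=5 load: inc=0.707265, refl=0.707265·-0.904762=-0.6399; V=0.352653+0.707265+-0.639907=0.4200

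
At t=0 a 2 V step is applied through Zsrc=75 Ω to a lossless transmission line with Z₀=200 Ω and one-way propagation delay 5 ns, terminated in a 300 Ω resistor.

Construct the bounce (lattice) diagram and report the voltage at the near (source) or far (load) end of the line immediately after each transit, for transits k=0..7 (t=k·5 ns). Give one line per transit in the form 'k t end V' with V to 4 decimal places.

Γ_L=0.200000, Γ_S=-0.454545; launch V₁=2·200/275=1.454545
k=0 src: V=1.4545
k=1 load: inc=1.454545, refl=1.454545·0.200000=0.2909; V=0.000000+1.454545+0.290909=1.7455
k=2 src: inc=0.290909, refl=0.290909·-0.454545=-0.1322; V=1.454545+0.290909+-0.132231=1.6132
k=3 load: inc=-0.132231, refl=-0.132231·0.200000=-0.0264; V=1.745455+-0.132231+-0.026446=1.5868
k=4 src: inc=-0.026446, refl=-0.026446·-0.454545=0.0120; V=1.613223+-0.026446+0.012021=1.5988
k=5 load: inc=0.012021, refl=0.012021·0.200000=0.0024; V=1.586777+0.012021+0.002404=1.6012
k=6 src: inc=0.002404, refl=0.002404·-0.454545=-0.0011; V=1.598798+0.002404+-0.001093=1.6001
k=7 load: inc=-0.001093, refl=-0.001093·0.200000=-0.0002; V=1.601202+-0.001093+-0.000219=1.5999

0 0 source 1.4545
1 5 load 1.7455
2 10 source 1.6132
3 15 load 1.5868
4 20 source 1.5988
5 25 load 1.6012
6 30 source 1.6001
7 35 load 1.5999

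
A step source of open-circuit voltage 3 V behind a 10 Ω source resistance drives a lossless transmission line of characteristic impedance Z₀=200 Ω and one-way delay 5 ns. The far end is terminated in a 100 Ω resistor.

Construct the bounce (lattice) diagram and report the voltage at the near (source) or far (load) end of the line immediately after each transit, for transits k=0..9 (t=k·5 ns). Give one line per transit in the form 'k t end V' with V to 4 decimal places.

0 0 source 2.8571
1 5 load 1.9048
2 10 source 2.7664
3 15 load 2.4792
4 20 source 2.7391
5 25 load 2.6525
6 30 source 2.7308
7 35 load 2.7047
8 40 source 2.7283
9 45 load 2.7205

Γ_L=-0.333333, Γ_S=-0.904762; launch V₁=3·200/210=2.857143
k=0 src: V=2.8571
k=1 load: inc=2.857143, refl=2.857143·-0.333333=-0.9524; V=0.000000+2.857143+-0.952381=1.9048
k=2 src: inc=-0.952381, refl=-0.952381·-0.904762=0.8617; V=2.857143+-0.952381+0.861678=2.7664
k=3 load: inc=0.861678, refl=0.861678·-0.333333=-0.2872; V=1.904762+0.861678+-0.287226=2.4792
k=4 src: inc=-0.287226, refl=-0.287226·-0.904762=0.2599; V=2.766440+-0.287226+0.259871=2.7391
k=5 load: inc=0.259871, refl=0.259871·-0.333333=-0.0866; V=2.479214+0.259871+-0.086624=2.6525
k=6 src: inc=-0.086624, refl=-0.086624·-0.904762=0.0784; V=2.739085+-0.086624+0.078374=2.7308
k=7 load: inc=0.078374, refl=0.078374·-0.333333=-0.0261; V=2.652461+0.078374+-0.026125=2.7047
k=8 src: inc=-0.026125, refl=-0.026125·-0.904762=0.0236; V=2.730835+-0.026125+0.023637=2.7283
k=9 load: inc=0.023637, refl=0.023637·-0.333333=-0.0079; V=2.704711+0.023637+-0.007879=2.7205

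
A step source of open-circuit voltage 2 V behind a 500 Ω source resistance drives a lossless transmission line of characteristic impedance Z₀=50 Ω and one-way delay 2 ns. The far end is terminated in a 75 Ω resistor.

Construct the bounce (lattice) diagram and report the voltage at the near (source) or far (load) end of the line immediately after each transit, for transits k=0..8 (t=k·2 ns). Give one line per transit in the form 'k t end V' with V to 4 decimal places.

Γ_L=0.200000, Γ_S=0.818182; launch V₁=2·50/550=0.181818
k=0 src: V=0.1818
k=1 load: inc=0.181818, refl=0.181818·0.200000=0.0364; V=0.000000+0.181818+0.036364=0.2182
k=2 src: inc=0.036364, refl=0.036364·0.818182=0.0298; V=0.181818+0.036364+0.029752=0.2479
k=3 load: inc=0.029752, refl=0.029752·0.200000=0.0060; V=0.218182+0.029752+0.005950=0.2539
k=4 src: inc=0.005950, refl=0.005950·0.818182=0.0049; V=0.247934+0.005950+0.004869=0.2588
k=5 load: inc=0.004869, refl=0.004869·0.200000=0.0010; V=0.253884+0.004869+0.000974=0.2597
k=6 src: inc=0.000974, refl=0.000974·0.818182=0.0008; V=0.258753+0.000974+0.000797=0.2605
k=7 load: inc=0.000797, refl=0.000797·0.200000=0.0002; V=0.259727+0.000797+0.000159=0.2607
k=8 src: inc=0.000159, refl=0.000159·0.818182=0.0001; V=0.260523+0.000159+0.000130=0.2608

0 0 source 0.1818
1 2 load 0.2182
2 4 source 0.2479
3 6 load 0.2539
4 8 source 0.2588
5 10 load 0.2597
6 12 source 0.2605
7 14 load 0.2607
8 16 source 0.2608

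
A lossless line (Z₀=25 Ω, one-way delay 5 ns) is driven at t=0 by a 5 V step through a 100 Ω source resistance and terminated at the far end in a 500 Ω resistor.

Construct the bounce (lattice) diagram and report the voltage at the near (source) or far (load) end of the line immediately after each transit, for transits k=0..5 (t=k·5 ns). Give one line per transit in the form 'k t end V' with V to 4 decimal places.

Γ_L=0.904762, Γ_S=0.600000; launch V₁=5·25/125=1.000000
k=0 src: V=1.0000
k=1 load: inc=1.000000, refl=1.000000·0.904762=0.9048; V=0.000000+1.000000+0.904762=1.9048
k=2 src: inc=0.904762, refl=0.904762·0.600000=0.5429; V=1.000000+0.904762+0.542857=2.4476
k=3 load: inc=0.542857, refl=0.542857·0.904762=0.4912; V=1.904762+0.542857+0.491156=2.9388
k=4 src: inc=0.491156, refl=0.491156·0.600000=0.2947; V=2.447619+0.491156+0.294694=3.2335
k=5 load: inc=0.294694, refl=0.294694·0.904762=0.2666; V=2.938776+0.294694+0.266628=3.5001

0 0 source 1.0000
1 5 load 1.9048
2 10 source 2.4476
3 15 load 2.9388
4 20 source 3.2335
5 25 load 3.5001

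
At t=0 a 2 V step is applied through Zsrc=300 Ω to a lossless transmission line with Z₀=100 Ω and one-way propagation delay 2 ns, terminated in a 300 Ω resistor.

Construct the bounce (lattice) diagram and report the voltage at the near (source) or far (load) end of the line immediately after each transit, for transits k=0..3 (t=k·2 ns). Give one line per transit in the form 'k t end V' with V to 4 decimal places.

Γ_L=0.500000, Γ_S=0.500000; launch V₁=2·100/400=0.500000
k=0 src: V=0.5000
k=1 load: inc=0.500000, refl=0.500000·0.500000=0.2500; V=0.000000+0.500000+0.250000=0.7500
k=2 src: inc=0.250000, refl=0.250000·0.500000=0.1250; V=0.500000+0.250000+0.125000=0.8750
k=3 load: inc=0.125000, refl=0.125000·0.500000=0.0625; V=0.750000+0.125000+0.062500=0.9375

0 0 source 0.5000
1 2 load 0.7500
2 4 source 0.8750
3 6 load 0.9375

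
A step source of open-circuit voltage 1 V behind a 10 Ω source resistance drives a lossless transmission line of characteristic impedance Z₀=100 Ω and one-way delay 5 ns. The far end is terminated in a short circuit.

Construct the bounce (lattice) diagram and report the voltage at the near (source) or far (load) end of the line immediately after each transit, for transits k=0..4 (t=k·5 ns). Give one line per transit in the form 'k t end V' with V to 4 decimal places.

0 0 source 0.9091
1 5 load 0.0000
2 10 source 0.7438
3 15 load 0.0000
4 20 source 0.6086

Γ_L=-1.000000, Γ_S=-0.818182; launch V₁=1·100/110=0.909091
k=0 src: V=0.9091
k=1 load: inc=0.909091, refl=0.909091·-1.000000=-0.9091; V=0.000000+0.909091+-0.909091=0.0000
k=2 src: inc=-0.909091, refl=-0.909091·-0.818182=0.7438; V=0.909091+-0.909091+0.743802=0.7438
k=3 load: inc=0.743802, refl=0.743802·-1.000000=-0.7438; V=0.000000+0.743802+-0.743802=0.0000
k=4 src: inc=-0.743802, refl=-0.743802·-0.818182=0.6086; V=0.743802+-0.743802+0.608565=0.6086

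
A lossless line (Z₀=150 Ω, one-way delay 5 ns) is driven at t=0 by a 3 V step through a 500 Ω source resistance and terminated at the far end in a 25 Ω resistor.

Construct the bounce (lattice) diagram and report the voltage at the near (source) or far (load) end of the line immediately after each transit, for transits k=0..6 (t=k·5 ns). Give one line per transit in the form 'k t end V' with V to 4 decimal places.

0 0 source 0.6923
1 5 load 0.1978
2 10 source -0.0685
3 15 load 0.1217
4 20 source 0.2241
5 25 load 0.1510
6 30 source 0.1116

Γ_L=-0.714286, Γ_S=0.538462; launch V₁=3·150/650=0.692308
k=0 src: V=0.6923
k=1 load: inc=0.692308, refl=0.692308·-0.714286=-0.4945; V=0.000000+0.692308+-0.494505=0.1978
k=2 src: inc=-0.494505, refl=-0.494505·0.538462=-0.2663; V=0.692308+-0.494505+-0.266272=-0.0685
k=3 load: inc=-0.266272, refl=-0.266272·-0.714286=0.1902; V=0.197802+-0.266272+0.190194=0.1217
k=4 src: inc=0.190194, refl=0.190194·0.538462=0.1024; V=-0.068470+0.190194+0.102412=0.2241
k=5 load: inc=0.102412, refl=0.102412·-0.714286=-0.0732; V=0.121724+0.102412+-0.073152=0.1510
k=6 src: inc=-0.073152, refl=-0.073152·0.538462=-0.0394; V=0.224137+-0.073152+-0.039389=0.1116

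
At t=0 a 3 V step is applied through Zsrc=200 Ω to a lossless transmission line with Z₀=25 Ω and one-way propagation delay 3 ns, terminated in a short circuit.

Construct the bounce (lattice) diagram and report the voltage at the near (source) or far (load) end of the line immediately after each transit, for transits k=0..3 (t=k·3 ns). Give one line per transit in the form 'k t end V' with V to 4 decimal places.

0 0 source 0.3333
1 3 load 0.0000
2 6 source -0.2593
3 9 load 0.0000

Γ_L=-1.000000, Γ_S=0.777778; launch V₁=3·25/225=0.333333
k=0 src: V=0.3333
k=1 load: inc=0.333333, refl=0.333333·-1.000000=-0.3333; V=0.000000+0.333333+-0.333333=0.0000
k=2 src: inc=-0.333333, refl=-0.333333·0.777778=-0.2593; V=0.333333+-0.333333+-0.259259=-0.2593
k=3 load: inc=-0.259259, refl=-0.259259·-1.000000=0.2593; V=0.000000+-0.259259+0.259259=0.0000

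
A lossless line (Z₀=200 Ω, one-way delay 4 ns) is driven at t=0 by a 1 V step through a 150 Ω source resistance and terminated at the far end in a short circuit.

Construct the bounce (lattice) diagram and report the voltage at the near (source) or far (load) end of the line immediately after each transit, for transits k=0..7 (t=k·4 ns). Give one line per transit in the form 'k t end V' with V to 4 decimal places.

Γ_L=-1.000000, Γ_S=-0.142857; launch V₁=1·200/350=0.571429
k=0 src: V=0.5714
k=1 load: inc=0.571429, refl=0.571429·-1.000000=-0.5714; V=0.000000+0.571429+-0.571429=0.0000
k=2 src: inc=-0.571429, refl=-0.571429·-0.142857=0.0816; V=0.571429+-0.571429+0.081633=0.0816
k=3 load: inc=0.081633, refl=0.081633·-1.000000=-0.0816; V=0.000000+0.081633+-0.081633=0.0000
k=4 src: inc=-0.081633, refl=-0.081633·-0.142857=0.0117; V=0.081633+-0.081633+0.011662=0.0117
k=5 load: inc=0.011662, refl=0.011662·-1.000000=-0.0117; V=0.000000+0.011662+-0.011662=0.0000
k=6 src: inc=-0.011662, refl=-0.011662·-0.142857=0.0017; V=0.011662+-0.011662+0.001666=0.0017
k=7 load: inc=0.001666, refl=0.001666·-1.000000=-0.0017; V=0.000000+0.001666+-0.001666=0.0000

0 0 source 0.5714
1 4 load 0.0000
2 8 source 0.0816
3 12 load 0.0000
4 16 source 0.0117
5 20 load 0.0000
6 24 source 0.0017
7 28 load 0.0000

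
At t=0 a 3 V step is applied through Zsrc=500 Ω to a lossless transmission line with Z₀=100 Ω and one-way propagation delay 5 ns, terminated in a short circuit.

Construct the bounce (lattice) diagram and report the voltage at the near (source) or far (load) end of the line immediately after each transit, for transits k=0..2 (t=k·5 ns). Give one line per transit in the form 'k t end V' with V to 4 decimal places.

0 0 source 0.5000
1 5 load 0.0000
2 10 source -0.3333

Γ_L=-1.000000, Γ_S=0.666667; launch V₁=3·100/600=0.500000
k=0 src: V=0.5000
k=1 load: inc=0.500000, refl=0.500000·-1.000000=-0.5000; V=0.000000+0.500000+-0.500000=0.0000
k=2 src: inc=-0.500000, refl=-0.500000·0.666667=-0.3333; V=0.500000+-0.500000+-0.333333=-0.3333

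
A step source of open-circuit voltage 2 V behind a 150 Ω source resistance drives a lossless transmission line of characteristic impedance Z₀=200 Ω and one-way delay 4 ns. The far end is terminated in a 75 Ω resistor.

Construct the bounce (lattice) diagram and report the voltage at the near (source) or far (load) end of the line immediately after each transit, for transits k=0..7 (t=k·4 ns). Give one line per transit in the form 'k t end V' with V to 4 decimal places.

0 0 source 1.1429
1 4 load 0.6234
2 8 source 0.6976
3 12 load 0.6639
4 16 source 0.6687
5 20 load 0.6665
6 24 source 0.6668
7 28 load 0.6667

Γ_L=-0.454545, Γ_S=-0.142857; launch V₁=2·200/350=1.142857
k=0 src: V=1.1429
k=1 load: inc=1.142857, refl=1.142857·-0.454545=-0.5195; V=0.000000+1.142857+-0.519481=0.6234
k=2 src: inc=-0.519481, refl=-0.519481·-0.142857=0.0742; V=1.142857+-0.519481+0.074212=0.6976
k=3 load: inc=0.074212, refl=0.074212·-0.454545=-0.0337; V=0.623377+0.074212+-0.033733=0.6639
k=4 src: inc=-0.033733, refl=-0.033733·-0.142857=0.0048; V=0.697588+-0.033733+0.004819=0.6687
k=5 load: inc=0.004819, refl=0.004819·-0.454545=-0.0022; V=0.663856+0.004819+-0.002190=0.6665
k=6 src: inc=-0.002190, refl=-0.002190·-0.142857=0.0003; V=0.668675+-0.002190+0.000313=0.6668
k=7 load: inc=0.000313, refl=0.000313·-0.454545=-0.0001; V=0.666484+0.000313+-0.000142=0.6667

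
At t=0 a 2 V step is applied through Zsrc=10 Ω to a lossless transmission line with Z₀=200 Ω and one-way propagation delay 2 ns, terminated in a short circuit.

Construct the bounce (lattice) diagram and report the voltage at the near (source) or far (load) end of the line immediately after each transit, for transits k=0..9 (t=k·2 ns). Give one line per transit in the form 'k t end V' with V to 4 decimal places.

0 0 source 1.9048
1 2 load 0.0000
2 4 source 1.7234
3 6 load 0.0000
4 8 source 1.5592
5 10 load 0.0000
6 12 source 1.4107
7 14 load 0.0000
8 16 source 1.2764
9 18 load 0.0000

Γ_L=-1.000000, Γ_S=-0.904762; launch V₁=2·200/210=1.904762
k=0 src: V=1.9048
k=1 load: inc=1.904762, refl=1.904762·-1.000000=-1.9048; V=0.000000+1.904762+-1.904762=0.0000
k=2 src: inc=-1.904762, refl=-1.904762·-0.904762=1.7234; V=1.904762+-1.904762+1.723356=1.7234
k=3 load: inc=1.723356, refl=1.723356·-1.000000=-1.7234; V=0.000000+1.723356+-1.723356=0.0000
k=4 src: inc=-1.723356, refl=-1.723356·-0.904762=1.5592; V=1.723356+-1.723356+1.559227=1.5592
k=5 load: inc=1.559227, refl=1.559227·-1.000000=-1.5592; V=0.000000+1.559227+-1.559227=0.0000
k=6 src: inc=-1.559227, refl=-1.559227·-0.904762=1.4107; V=1.559227+-1.559227+1.410729=1.4107
k=7 load: inc=1.410729, refl=1.410729·-1.000000=-1.4107; V=0.000000+1.410729+-1.410729=0.0000
k=8 src: inc=-1.410729, refl=-1.410729·-0.904762=1.2764; V=1.410729+-1.410729+1.276374=1.2764
k=9 load: inc=1.276374, refl=1.276374·-1.000000=-1.2764; V=0.000000+1.276374+-1.276374=0.0000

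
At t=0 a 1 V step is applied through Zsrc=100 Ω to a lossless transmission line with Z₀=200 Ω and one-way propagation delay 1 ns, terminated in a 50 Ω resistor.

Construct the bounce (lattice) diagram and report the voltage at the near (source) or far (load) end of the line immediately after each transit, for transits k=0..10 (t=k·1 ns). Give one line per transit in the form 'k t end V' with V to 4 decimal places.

0 0 source 0.6667
1 1 load 0.2667
2 2 source 0.4000
3 3 load 0.3200
4 4 source 0.3467
5 5 load 0.3307
6 6 source 0.3360
7 7 load 0.3328
8 8 source 0.3339
9 9 load 0.3332
10 10 source 0.3334

Γ_L=-0.600000, Γ_S=-0.333333; launch V₁=1·200/300=0.666667
k=0 src: V=0.6667
k=1 load: inc=0.666667, refl=0.666667·-0.600000=-0.4000; V=0.000000+0.666667+-0.400000=0.2667
k=2 src: inc=-0.400000, refl=-0.400000·-0.333333=0.1333; V=0.666667+-0.400000+0.133333=0.4000
k=3 load: inc=0.133333, refl=0.133333·-0.600000=-0.0800; V=0.266667+0.133333+-0.080000=0.3200
k=4 src: inc=-0.080000, refl=-0.080000·-0.333333=0.0267; V=0.400000+-0.080000+0.026667=0.3467
k=5 load: inc=0.026667, refl=0.026667·-0.600000=-0.0160; V=0.320000+0.026667+-0.016000=0.3307
k=6 src: inc=-0.016000, refl=-0.016000·-0.333333=0.0053; V=0.346667+-0.016000+0.005333=0.3360
k=7 load: inc=0.005333, refl=0.005333·-0.600000=-0.0032; V=0.330667+0.005333+-0.003200=0.3328
k=8 src: inc=-0.003200, refl=-0.003200·-0.333333=0.0011; V=0.336000+-0.003200+0.001067=0.3339
k=9 load: inc=0.001067, refl=0.001067·-0.600000=-0.0006; V=0.332800+0.001067+-0.000640=0.3332
k=10 src: inc=-0.000640, refl=-0.000640·-0.333333=0.0002; V=0.333867+-0.000640+0.000213=0.3334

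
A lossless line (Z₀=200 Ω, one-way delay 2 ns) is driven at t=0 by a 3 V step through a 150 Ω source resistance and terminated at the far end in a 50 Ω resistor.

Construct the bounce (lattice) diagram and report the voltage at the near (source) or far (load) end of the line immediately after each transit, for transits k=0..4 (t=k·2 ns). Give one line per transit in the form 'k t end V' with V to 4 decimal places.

Γ_L=-0.600000, Γ_S=-0.142857; launch V₁=3·200/350=1.714286
k=0 src: V=1.7143
k=1 load: inc=1.714286, refl=1.714286·-0.600000=-1.0286; V=0.000000+1.714286+-1.028571=0.6857
k=2 src: inc=-1.028571, refl=-1.028571·-0.142857=0.1469; V=1.714286+-1.028571+0.146939=0.8327
k=3 load: inc=0.146939, refl=0.146939·-0.600000=-0.0882; V=0.685714+0.146939+-0.088163=0.7445
k=4 src: inc=-0.088163, refl=-0.088163·-0.142857=0.0126; V=0.832653+-0.088163+0.012595=0.7571

0 0 source 1.7143
1 2 load 0.6857
2 4 source 0.8327
3 6 load 0.7445
4 8 source 0.7571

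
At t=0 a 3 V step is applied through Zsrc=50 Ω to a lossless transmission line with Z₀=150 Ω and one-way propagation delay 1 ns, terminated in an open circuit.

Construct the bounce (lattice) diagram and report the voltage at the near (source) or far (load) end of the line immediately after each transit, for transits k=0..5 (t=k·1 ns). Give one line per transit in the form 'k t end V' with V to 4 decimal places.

Γ_L=1.000000, Γ_S=-0.500000; launch V₁=3·150/200=2.250000
k=0 src: V=2.2500
k=1 load: inc=2.250000, refl=2.250000·1.000000=2.2500; V=0.000000+2.250000+2.250000=4.5000
k=2 src: inc=2.250000, refl=2.250000·-0.500000=-1.1250; V=2.250000+2.250000+-1.125000=3.3750
k=3 load: inc=-1.125000, refl=-1.125000·1.000000=-1.1250; V=4.500000+-1.125000+-1.125000=2.2500
k=4 src: inc=-1.125000, refl=-1.125000·-0.500000=0.5625; V=3.375000+-1.125000+0.562500=2.8125
k=5 load: inc=0.562500, refl=0.562500·1.000000=0.5625; V=2.250000+0.562500+0.562500=3.3750

0 0 source 2.2500
1 1 load 4.5000
2 2 source 3.3750
3 3 load 2.2500
4 4 source 2.8125
5 5 load 3.3750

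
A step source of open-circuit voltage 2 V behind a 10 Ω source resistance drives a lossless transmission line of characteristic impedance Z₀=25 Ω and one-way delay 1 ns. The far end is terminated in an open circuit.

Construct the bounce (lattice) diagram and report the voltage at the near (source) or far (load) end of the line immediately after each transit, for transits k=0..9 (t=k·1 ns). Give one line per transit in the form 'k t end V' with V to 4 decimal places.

0 0 source 1.4286
1 1 load 2.8571
2 2 source 2.2449
3 3 load 1.6327
4 4 source 1.8950
5 5 load 2.1574
6 6 source 2.0450
7 7 load 1.9325
8 8 source 1.9807
9 9 load 2.0289

Γ_L=1.000000, Γ_S=-0.428571; launch V₁=2·25/35=1.428571
k=0 src: V=1.4286
k=1 load: inc=1.428571, refl=1.428571·1.000000=1.4286; V=0.000000+1.428571+1.428571=2.8571
k=2 src: inc=1.428571, refl=1.428571·-0.428571=-0.6122; V=1.428571+1.428571+-0.612245=2.2449
k=3 load: inc=-0.612245, refl=-0.612245·1.000000=-0.6122; V=2.857143+-0.612245+-0.612245=1.6327
k=4 src: inc=-0.612245, refl=-0.612245·-0.428571=0.2624; V=2.244898+-0.612245+0.262391=1.8950
k=5 load: inc=0.262391, refl=0.262391·1.000000=0.2624; V=1.632653+0.262391+0.262391=2.1574
k=6 src: inc=0.262391, refl=0.262391·-0.428571=-0.1125; V=1.895044+0.262391+-0.112453=2.0450
k=7 load: inc=-0.112453, refl=-0.112453·1.000000=-0.1125; V=2.157434+-0.112453+-0.112453=1.9325
k=8 src: inc=-0.112453, refl=-0.112453·-0.428571=0.0482; V=2.044981+-0.112453+0.048194=1.9807
k=9 load: inc=0.048194, refl=0.048194·1.000000=0.0482; V=1.932528+0.048194+0.048194=2.0289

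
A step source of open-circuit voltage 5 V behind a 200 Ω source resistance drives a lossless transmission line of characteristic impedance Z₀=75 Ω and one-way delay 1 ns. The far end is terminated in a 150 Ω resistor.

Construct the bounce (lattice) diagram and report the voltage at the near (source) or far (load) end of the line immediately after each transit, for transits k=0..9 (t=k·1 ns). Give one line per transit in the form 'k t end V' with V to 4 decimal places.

Γ_L=0.333333, Γ_S=0.454545; launch V₁=5·75/275=1.363636
k=0 src: V=1.3636
k=1 load: inc=1.363636, refl=1.363636·0.333333=0.4545; V=0.000000+1.363636+0.454545=1.8182
k=2 src: inc=0.454545, refl=0.454545·0.454545=0.2066; V=1.363636+0.454545+0.206612=2.0248
k=3 load: inc=0.206612, refl=0.206612·0.333333=0.0689; V=1.818182+0.206612+0.068871=2.0937
k=4 src: inc=0.068871, refl=0.068871·0.454545=0.0313; V=2.024793+0.068871+0.031305=2.1250
k=5 load: inc=0.031305, refl=0.031305·0.333333=0.0104; V=2.093664+0.031305+0.010435=2.1354
k=6 src: inc=0.010435, refl=0.010435·0.454545=0.0047; V=2.124969+0.010435+0.004743=2.1401
k=7 load: inc=0.004743, refl=0.004743·0.333333=0.0016; V=2.135404+0.004743+0.001581=2.1417
k=8 src: inc=0.001581, refl=0.001581·0.454545=0.0007; V=2.140147+0.001581+0.000719=2.1424
k=9 load: inc=0.000719, refl=0.000719·0.333333=0.0002; V=2.141728+0.000719+0.000240=2.1427

0 0 source 1.3636
1 1 load 1.8182
2 2 source 2.0248
3 3 load 2.0937
4 4 source 2.1250
5 5 load 2.1354
6 6 source 2.1401
7 7 load 2.1417
8 8 source 2.1424
9 9 load 2.1427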